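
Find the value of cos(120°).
cos(120°) = -1/2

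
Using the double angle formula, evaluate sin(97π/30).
sin(97π/30) = 2 sin 97π/60 cos 97π/60 = -0.6691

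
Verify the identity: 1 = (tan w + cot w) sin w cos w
RHS = (sin w/cos w + cos w/sin w) sin w cos w = ((sin²w + cos²w)/(sin w cos w)) · sin w cos w = sin²w + cos²w = 1 = LHS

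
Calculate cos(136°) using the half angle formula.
cos(136°) = -√((1 + cos 272°)/2) = -0.7193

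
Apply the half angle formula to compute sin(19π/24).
sin(19π/24) = √((1 - cos 19π/12)/2) = 0.6088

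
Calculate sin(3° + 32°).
sin(3° + 32°) = sin 3° cos 32° + cos 3° sin 32° = 0.5736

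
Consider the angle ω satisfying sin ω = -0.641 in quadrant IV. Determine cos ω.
cos ω = √(1 - sin²ω) = 0.7675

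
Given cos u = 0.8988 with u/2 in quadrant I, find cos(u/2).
cos(u/2) = ±√((1 + cos u)/2); positive since u/2 ∈ QI, so cos(u/2) = 0.9744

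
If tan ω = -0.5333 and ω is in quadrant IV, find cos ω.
cos ω = 0.8824 (using tan²ω + 1 = sec²ω)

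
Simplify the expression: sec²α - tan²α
sec²α - tan²α = 1 (using Pythagorean identity)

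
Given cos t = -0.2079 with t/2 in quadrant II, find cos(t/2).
cos(t/2) = ±√((1 + cos t)/2); negative since t/2 ∈ QII, so cos(t/2) = -0.6293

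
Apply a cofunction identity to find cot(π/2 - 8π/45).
cot(π/2 - 8π/45) = tan(8π/45) = 0.6249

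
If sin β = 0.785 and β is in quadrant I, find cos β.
cos β = 0.6195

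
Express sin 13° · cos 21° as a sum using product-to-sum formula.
sin 13° cos 21° = (1/2)[sin(13°+21°) + sin(13°-21°)]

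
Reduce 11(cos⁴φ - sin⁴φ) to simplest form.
11(cos⁴φ - sin⁴φ) = 11(cos(2φ)) (using Factoring + double angle)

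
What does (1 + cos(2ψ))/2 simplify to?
(1 + cos(2ψ))/2 = cos²ψ (using Power reduction)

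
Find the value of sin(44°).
sin(44°) = 0.6947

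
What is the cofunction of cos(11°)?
cos(11°) = sin(90° - 11°) = sin(79°)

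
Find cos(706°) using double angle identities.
cos(706°) = cos²353° - sin²353° = 0.9703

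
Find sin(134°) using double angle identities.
sin(134°) = 2 sin 67° cos 67° = 0.7193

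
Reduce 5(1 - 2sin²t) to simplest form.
5(1 - 2sin²t) = 5(cos(2t)) (using Double angle)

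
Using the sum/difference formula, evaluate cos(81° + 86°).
cos(81° + 86°) = cos 81° cos 86° - sin 81° sin 86° = -0.9744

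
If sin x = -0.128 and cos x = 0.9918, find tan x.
tan x = sin x / cos x = -0.1291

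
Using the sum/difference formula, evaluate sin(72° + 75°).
sin(72° + 75°) = sin 72° cos 75° + cos 72° sin 75° = 0.5446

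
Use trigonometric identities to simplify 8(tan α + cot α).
8(tan α + cot α) = 8(sec α csc α) (using Quotient identities)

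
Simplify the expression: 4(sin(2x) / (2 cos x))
4(sin(2x) / (2 cos x)) = 4(sin x) (using Double angle)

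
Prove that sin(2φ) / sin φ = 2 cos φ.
LHS = 2 sin φ cos φ / sin φ = 2 cos φ = RHS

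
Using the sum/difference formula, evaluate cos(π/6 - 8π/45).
cos(π/6 - 8π/45) = cos π/6 cos 8π/45 + sin π/6 sin 8π/45 = 0.9994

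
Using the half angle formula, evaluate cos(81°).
cos(81°) = √((1 + cos 162°)/2) = 0.1564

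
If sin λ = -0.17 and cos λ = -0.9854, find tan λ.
tan λ = sin λ / cos λ = 0.1725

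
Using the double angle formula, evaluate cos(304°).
cos(304°) = cos²152° - sin²152° = 0.5592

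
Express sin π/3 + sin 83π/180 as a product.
sin π/3 + sin 83π/180 = 2 sin(143π/360) cos(-23π/360)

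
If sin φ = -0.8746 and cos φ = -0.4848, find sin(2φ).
sin(2φ) = 2 sin φ cos φ = 0.848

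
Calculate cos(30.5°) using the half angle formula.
cos(30.5°) = √((1 + cos 61°)/2) = 0.8616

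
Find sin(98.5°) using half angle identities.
sin(98.5°) = √((1 - cos 197°)/2) = 0.989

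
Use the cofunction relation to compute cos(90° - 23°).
cos(90° - 23°) = sin(23°) = 0.3907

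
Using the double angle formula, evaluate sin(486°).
sin(486°) = 2 sin 243° cos 243° = 0.809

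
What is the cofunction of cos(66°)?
cos(66°) = sin(90° - 66°) = sin(24°)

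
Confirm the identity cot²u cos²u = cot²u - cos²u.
RHS = cos²u/sin²u - cos²u = cos²u(1/sin²u - 1) = cos²u · (1 - sin²u)/sin²u = cos²u · cos²u/sin²u = cos²u · cot²u = LHS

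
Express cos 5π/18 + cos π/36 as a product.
cos 5π/18 + cos π/36 = 2 cos(11π/72) cos(π/8)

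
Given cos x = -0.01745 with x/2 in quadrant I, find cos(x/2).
cos(x/2) = ±√((1 + cos x)/2); positive since x/2 ∈ QI, so cos(x/2) = 0.7009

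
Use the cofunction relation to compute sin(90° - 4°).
sin(90° - 4°) = cos(4°) = 0.9976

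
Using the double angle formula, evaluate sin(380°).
sin(380°) = 2 sin 190° cos 190° = 0.342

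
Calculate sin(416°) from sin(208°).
sin(416°) = 2 sin 208° cos 208° = 0.829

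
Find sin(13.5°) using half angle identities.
sin(13.5°) = √((1 - cos 27°)/2) = 0.2334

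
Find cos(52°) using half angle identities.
cos(52°) = √((1 + cos 104°)/2) = 0.6157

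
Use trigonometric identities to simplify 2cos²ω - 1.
2cos²ω - 1 = cos(2ω) (using Double angle)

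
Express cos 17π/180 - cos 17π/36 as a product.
cos 17π/180 - cos 17π/36 = -2 sin(17π/60) sin(-17π/90)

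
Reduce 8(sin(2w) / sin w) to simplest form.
8(sin(2w) / sin w) = 8(2 cos w) (using Double angle)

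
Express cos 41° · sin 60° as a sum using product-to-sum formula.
cos 41° sin 60° = (1/2)[sin(41°+60°) - sin(41°-60°)]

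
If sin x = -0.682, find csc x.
csc x = 1/sin x = -1.466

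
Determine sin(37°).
sin(37°) = 0.6018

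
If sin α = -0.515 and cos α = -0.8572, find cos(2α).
cos(2α) = cos²α - sin²α = 0.4696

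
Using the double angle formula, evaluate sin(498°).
sin(498°) = 2 sin 249° cos 249° = 0.6691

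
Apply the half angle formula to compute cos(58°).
cos(58°) = √((1 + cos 116°)/2) = 0.5299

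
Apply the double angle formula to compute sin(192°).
sin(192°) = 2 sin 96° cos 96° = -0.2079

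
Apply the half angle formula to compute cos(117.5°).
cos(117.5°) = -√((1 + cos 235°)/2) = -0.4617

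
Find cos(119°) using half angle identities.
cos(119°) = -√((1 + cos 238°)/2) = -0.4848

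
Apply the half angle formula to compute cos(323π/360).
cos(323π/360) = -√((1 + cos 323π/180)/2) = -0.9483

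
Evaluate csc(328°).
csc(328°) = -1.887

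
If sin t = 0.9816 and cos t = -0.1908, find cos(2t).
cos(2t) = cos²t - sin²t = -0.9271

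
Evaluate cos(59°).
cos(59°) = 0.515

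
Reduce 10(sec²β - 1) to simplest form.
10(sec²β - 1) = 10(tan²β) (using Pythagorean identity)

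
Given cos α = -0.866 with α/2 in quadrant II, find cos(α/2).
cos(α/2) = ±√((1 + cos α)/2); negative since α/2 ∈ QII, so cos(α/2) = -0.2588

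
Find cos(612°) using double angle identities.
cos(612°) = cos²306° - sin²306° = -0.309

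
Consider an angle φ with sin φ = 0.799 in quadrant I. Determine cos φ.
cos φ = √(1 - sin²φ) = 0.6013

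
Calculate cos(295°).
cos(295°) = 0.4226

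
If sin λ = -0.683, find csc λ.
csc λ = 1/sin λ = -1.464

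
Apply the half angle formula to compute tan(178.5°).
tan(178.5°) = sin 357° / (1 + cos 357°) = -0.02619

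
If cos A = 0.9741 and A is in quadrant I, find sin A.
sin A = 0.2261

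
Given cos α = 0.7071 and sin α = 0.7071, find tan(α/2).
tan(α/2) = sin α / (1 + cos α) = 0.4142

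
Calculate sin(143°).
sin(143°) = 0.6018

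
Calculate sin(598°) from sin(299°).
sin(598°) = 2 sin 299° cos 299° = -0.848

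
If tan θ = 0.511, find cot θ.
cot θ = 1/tan θ = 1.957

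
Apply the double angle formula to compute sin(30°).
sin(30°) = 2 sin 15° cos 15° = 1/2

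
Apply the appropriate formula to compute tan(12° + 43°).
tan(12° + 43°) = (tan 12° + tan 43°)/(1 - tan 12° tan 43°) = 1.428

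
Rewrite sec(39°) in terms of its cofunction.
sec(39°) = csc(90° - 39°) = csc(51°)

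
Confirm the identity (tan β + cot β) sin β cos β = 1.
LHS = (sin β/cos β + cos β/sin β) sin β cos β = ((sin²β + cos²β)/(sin β cos β)) · sin β cos β = sin²β + cos²β = 1 = RHS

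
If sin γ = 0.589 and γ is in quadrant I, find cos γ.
cos γ = 0.8081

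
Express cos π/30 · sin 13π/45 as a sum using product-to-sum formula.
cos π/30 sin 13π/45 = (1/2)[sin(π/30+13π/45) - sin(π/30-13π/45)]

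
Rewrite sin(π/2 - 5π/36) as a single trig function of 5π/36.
sin(π/2 - 5π/36) = cos(5π/36)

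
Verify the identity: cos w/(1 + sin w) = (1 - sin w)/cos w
RHS = (1 - sin w)(1 + sin w) / (cos w(1 + sin w)) = (1 - sin²w) / (cos w(1 + sin w)) = cos²w / (cos w(1 + sin w)) = cos w/(1 + sin w) = LHS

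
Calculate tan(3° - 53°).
tan(3° - 53°) = (tan 3° - tan 53°)/(1 + tan 3° tan 53°) = -1.192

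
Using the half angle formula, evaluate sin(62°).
sin(62°) = √((1 - cos 124°)/2) = 0.8829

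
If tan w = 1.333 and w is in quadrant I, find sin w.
sin w = 0.7999 (using tan²w + 1 = sec²w)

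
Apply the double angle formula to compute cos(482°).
cos(482°) = cos²241° - sin²241° = -0.5299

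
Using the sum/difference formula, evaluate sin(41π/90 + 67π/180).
sin(41π/90 + 67π/180) = sin 41π/90 cos 67π/180 + cos 41π/90 sin 67π/180 = 0.515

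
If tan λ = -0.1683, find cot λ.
cot λ = 1/tan λ = -5.942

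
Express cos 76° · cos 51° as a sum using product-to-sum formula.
cos 76° cos 51° = (1/2)[cos(76°-51°) + cos(76°+51°)]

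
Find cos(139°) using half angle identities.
cos(139°) = -√((1 + cos 278°)/2) = -0.7547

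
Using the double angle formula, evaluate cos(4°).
cos(4°) = cos²2° - sin²2° = 0.9976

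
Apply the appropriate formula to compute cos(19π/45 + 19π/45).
cos(19π/45 + 19π/45) = cos 19π/45 cos 19π/45 - sin 19π/45 sin 19π/45 = -0.8829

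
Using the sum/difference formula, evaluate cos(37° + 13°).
cos(37° + 13°) = cos 37° cos 13° - sin 37° sin 13° = 0.6428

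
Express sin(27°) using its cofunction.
sin(27°) = cos(90° - 27°) = cos(63°)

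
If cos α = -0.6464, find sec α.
sec α = 1/cos α = -1.547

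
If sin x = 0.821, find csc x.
csc x = 1/sin x = 1.218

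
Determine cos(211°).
cos(211°) = -0.8572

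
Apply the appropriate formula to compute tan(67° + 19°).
tan(67° + 19°) = (tan 67° + tan 19°)/(1 - tan 67° tan 19°) = 14.3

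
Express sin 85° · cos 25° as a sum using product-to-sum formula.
sin 85° cos 25° = (1/2)[sin(85°+25°) + sin(85°-25°)]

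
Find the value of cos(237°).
cos(237°) = -0.5446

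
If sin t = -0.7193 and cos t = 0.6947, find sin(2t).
sin(2t) = 2 sin t cos t = -0.9994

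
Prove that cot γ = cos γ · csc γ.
RHS = cos γ · (1/sin γ) = cos γ/sin γ = cot γ = LHS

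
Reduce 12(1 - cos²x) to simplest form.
12(1 - cos²x) = 12(sin²x) (using Pythagorean identity)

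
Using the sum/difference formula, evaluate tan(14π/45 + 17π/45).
tan(14π/45 + 17π/45) = (tan 14π/45 + tan 17π/45)/(1 - tan 14π/45 tan 17π/45) = -1.483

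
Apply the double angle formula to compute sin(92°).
sin(92°) = 2 sin 46° cos 46° = 0.9994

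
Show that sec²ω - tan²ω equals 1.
LHS = 1/cos²ω - sin²ω/cos²ω = (1 - sin²ω)/cos²ω = cos²ω/cos²ω = 1 = RHS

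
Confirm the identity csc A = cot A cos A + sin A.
RHS = cos²A/sin A + sin A = (cos²A + sin²A)/sin A = 1/sin A = csc A = LHS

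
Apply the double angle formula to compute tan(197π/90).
tan(197π/90) = 2 tan 197π/180 / (1 - tan²197π/180) = 0.6745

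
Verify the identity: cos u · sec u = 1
LHS = cos u · (1/cos u) = 1 = RHS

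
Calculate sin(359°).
sin(359°) = -0.01745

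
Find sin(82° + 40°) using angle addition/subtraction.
sin(82° + 40°) = sin 82° cos 40° + cos 82° sin 40° = 0.848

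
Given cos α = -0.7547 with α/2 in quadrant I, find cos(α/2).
cos(α/2) = ±√((1 + cos α)/2); positive since α/2 ∈ QI, so cos(α/2) = 0.3502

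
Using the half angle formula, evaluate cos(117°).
cos(117°) = -√((1 + cos 234°)/2) = -0.454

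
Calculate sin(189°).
sin(189°) = -0.1564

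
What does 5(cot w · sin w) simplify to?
5(cot w · sin w) = 5(cos w) (using Quotient identity)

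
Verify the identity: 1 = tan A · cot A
RHS = (sin A/cos A) · (cos A/sin A) = 1 = LHS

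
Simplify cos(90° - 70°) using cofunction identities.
cos(90° - 70°) = sin(70°)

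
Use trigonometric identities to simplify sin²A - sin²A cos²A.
sin²A - sin²A cos²A = sin⁴A (using Factoring)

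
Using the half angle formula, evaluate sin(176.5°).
sin(176.5°) = √((1 - cos 353°)/2) = 0.06105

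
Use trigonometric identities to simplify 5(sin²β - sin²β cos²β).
5(sin²β - sin²β cos²β) = 5(sin⁴β) (using Factoring)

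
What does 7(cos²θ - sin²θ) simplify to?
7(cos²θ - sin²θ) = 7(cos(2θ)) (using Double angle)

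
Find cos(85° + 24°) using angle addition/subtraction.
cos(85° + 24°) = cos 85° cos 24° - sin 85° sin 24° = -0.3256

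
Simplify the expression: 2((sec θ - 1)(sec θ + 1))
2((sec θ - 1)(sec θ + 1)) = 2(tan²θ) (using Diff. of squares)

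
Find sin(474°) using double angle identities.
sin(474°) = 2 sin 237° cos 237° = 0.9135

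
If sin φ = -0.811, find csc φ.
csc φ = 1/sin φ = -1.233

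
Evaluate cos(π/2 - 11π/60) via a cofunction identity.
cos(π/2 - 11π/60) = sin(11π/60) = 0.5446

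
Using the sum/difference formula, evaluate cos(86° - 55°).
cos(86° - 55°) = cos 86° cos 55° + sin 86° sin 55° = 0.8572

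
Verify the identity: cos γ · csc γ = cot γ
LHS = cos γ · (1/sin γ) = cos γ/sin γ = cot γ = RHS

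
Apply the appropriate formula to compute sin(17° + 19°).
sin(17° + 19°) = sin 17° cos 19° + cos 17° sin 19° = 0.5878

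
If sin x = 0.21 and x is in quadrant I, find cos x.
cos x = 0.9777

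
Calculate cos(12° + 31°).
cos(12° + 31°) = cos 12° cos 31° - sin 12° sin 31° = 0.7314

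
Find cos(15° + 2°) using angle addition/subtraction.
cos(15° + 2°) = cos 15° cos 2° - sin 15° sin 2° = 0.9563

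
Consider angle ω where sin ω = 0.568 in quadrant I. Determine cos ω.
cos ω = √(1 - sin²ω) = 0.823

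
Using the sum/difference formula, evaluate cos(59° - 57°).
cos(59° - 57°) = cos 59° cos 57° + sin 59° sin 57° = 0.9994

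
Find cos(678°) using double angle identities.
cos(678°) = cos²339° - sin²339° = 0.7431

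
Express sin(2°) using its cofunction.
sin(2°) = cos(90° - 2°) = cos(88°)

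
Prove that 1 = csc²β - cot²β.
RHS = 1/sin²β - cos²β/sin²β = (1 - cos²β)/sin²β = sin²β/sin²β = 1 = LHS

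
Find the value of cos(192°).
cos(192°) = -0.9781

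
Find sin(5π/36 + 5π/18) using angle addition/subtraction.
sin(5π/36 + 5π/18) = sin 5π/36 cos 5π/18 + cos 5π/36 sin 5π/18 = (√6+√2)/4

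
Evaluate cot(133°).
cot(133°) = -0.9325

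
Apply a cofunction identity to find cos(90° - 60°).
cos(90° - 60°) = sin(60°) = √3/2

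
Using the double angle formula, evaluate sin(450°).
sin(450°) = 2 sin 225° cos 225° = 1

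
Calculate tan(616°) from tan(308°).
tan(616°) = 2 tan 308° / (1 - tan²308°) = 4.011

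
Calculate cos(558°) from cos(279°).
cos(558°) = cos²279° - sin²279° = -0.9511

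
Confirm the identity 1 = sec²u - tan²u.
RHS = 1/cos²u - sin²u/cos²u = (1 - sin²u)/cos²u = cos²u/cos²u = 1 = LHS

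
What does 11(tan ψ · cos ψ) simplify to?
11(tan ψ · cos ψ) = 11(sin ψ) (using Quotient identity)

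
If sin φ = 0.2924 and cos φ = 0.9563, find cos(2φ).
cos(2φ) = cos²φ - sin²φ = 0.829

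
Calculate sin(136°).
sin(136°) = 0.6947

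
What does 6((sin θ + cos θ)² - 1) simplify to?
6((sin θ + cos θ)² - 1) = 6(sin(2θ)) (using Pythagorean + double angle)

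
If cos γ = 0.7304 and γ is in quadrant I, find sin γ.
sin γ = 0.683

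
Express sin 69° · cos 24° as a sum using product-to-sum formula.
sin 69° cos 24° = (1/2)[sin(69°+24°) + sin(69°-24°)]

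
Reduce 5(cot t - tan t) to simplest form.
5(cot t - tan t) = 5(2 cot(2t)) (using Double angle)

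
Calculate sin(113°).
sin(113°) = 0.9205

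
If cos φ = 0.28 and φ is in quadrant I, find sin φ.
sin φ = 0.96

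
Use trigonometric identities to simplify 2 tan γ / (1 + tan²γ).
2 tan γ / (1 + tan²γ) = sin(2γ) (using Double angle)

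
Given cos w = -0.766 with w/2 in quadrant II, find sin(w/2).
sin(w/2) = ±√((1 - cos w)/2); positive since w/2 ∈ QII, so sin(w/2) = 0.9397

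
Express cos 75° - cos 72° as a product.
cos 75° - cos 72° = -2 sin(73.5°) sin(1.5°)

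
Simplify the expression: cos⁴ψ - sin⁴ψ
cos⁴ψ - sin⁴ψ = cos(2ψ) (using Factoring + double angle)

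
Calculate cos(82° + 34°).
cos(82° + 34°) = cos 82° cos 34° - sin 82° sin 34° = -0.4384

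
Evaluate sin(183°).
sin(183°) = -0.05234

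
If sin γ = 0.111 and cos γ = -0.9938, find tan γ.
tan γ = sin γ / cos γ = -0.1117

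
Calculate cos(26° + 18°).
cos(26° + 18°) = cos 26° cos 18° - sin 26° sin 18° = 0.7193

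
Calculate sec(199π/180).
sec(199π/180) = -1.058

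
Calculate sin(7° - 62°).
sin(7° - 62°) = sin 7° cos 62° - cos 7° sin 62° = -0.8192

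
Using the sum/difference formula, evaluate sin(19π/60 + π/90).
sin(19π/60 + π/90) = sin 19π/60 cos π/90 + cos 19π/60 sin π/90 = 0.8572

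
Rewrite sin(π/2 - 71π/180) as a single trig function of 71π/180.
sin(π/2 - 71π/180) = cos(71π/180)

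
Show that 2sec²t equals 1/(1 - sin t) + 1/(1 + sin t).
RHS = [(1 + sin t) + (1 - sin t)] / [(1 - sin t)(1 + sin t)] = 2/(1 - sin²t) = 2/cos²t = 2sec²t = LHS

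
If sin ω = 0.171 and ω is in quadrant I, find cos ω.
cos ω = 0.9853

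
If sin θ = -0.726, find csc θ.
csc θ = 1/sin θ = -1.377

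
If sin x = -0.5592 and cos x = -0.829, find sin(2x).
sin(2x) = 2 sin x cos x = 0.9272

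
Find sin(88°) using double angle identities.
sin(88°) = 2 sin 44° cos 44° = 0.9994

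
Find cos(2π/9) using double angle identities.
cos(2π/9) = 1 - 2sin²π/9 = 0.766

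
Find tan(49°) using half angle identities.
tan(49°) = sin 98° / (1 + cos 98°) = 1.15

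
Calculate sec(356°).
sec(356°) = 1.002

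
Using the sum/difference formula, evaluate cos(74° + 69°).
cos(74° + 69°) = cos 74° cos 69° - sin 74° sin 69° = -0.7986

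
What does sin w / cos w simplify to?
sin w / cos w = tan w (using Quotient identity)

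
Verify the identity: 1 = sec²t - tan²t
RHS = 1/cos²t - sin²t/cos²t = (1 - sin²t)/cos²t = cos²t/cos²t = 1 = LHS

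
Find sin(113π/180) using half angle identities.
sin(113π/180) = √((1 - cos 113π/90)/2) = 0.9205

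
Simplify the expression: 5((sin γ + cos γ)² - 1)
5((sin γ + cos γ)² - 1) = 5(sin(2γ)) (using Pythagorean + double angle)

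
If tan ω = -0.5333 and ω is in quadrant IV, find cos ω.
cos ω = 0.8824 (using tan²ω + 1 = sec²ω)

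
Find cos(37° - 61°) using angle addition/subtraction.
cos(37° - 61°) = cos 37° cos 61° + sin 37° sin 61° = 0.9135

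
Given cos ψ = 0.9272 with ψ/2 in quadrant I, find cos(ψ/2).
cos(ψ/2) = ±√((1 + cos ψ)/2); positive since ψ/2 ∈ QI, so cos(ψ/2) = 0.9816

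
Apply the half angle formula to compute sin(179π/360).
sin(179π/360) = √((1 - cos 179π/180)/2) = 1.0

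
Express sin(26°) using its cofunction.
sin(26°) = cos(90° - 26°) = cos(64°)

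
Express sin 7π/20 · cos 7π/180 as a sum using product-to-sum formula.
sin 7π/20 cos 7π/180 = (1/2)[sin(7π/20+7π/180) + sin(7π/20-7π/180)]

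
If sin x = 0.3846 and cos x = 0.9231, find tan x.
tan x = sin x / cos x = 0.4166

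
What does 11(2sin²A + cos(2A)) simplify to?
11(2sin²A + cos(2A)) = 11 (using Double angle)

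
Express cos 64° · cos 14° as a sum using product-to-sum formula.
cos 64° cos 14° = (1/2)[cos(64°-14°) + cos(64°+14°)]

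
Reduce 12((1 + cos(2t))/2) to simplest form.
12((1 + cos(2t))/2) = 12(cos²t) (using Power reduction)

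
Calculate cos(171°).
cos(171°) = -0.9877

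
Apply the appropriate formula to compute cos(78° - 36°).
cos(78° - 36°) = cos 78° cos 36° + sin 78° sin 36° = 0.7431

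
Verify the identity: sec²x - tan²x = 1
LHS = 1/cos²x - sin²x/cos²x = (1 - sin²x)/cos²x = cos²x/cos²x = 1 = RHS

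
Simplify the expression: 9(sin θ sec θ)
9(sin θ sec θ) = 9(tan θ) (using Reciprocal + quotient)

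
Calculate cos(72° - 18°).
cos(72° - 18°) = cos 72° cos 18° + sin 72° sin 18° = 0.5878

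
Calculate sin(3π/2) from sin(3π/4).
sin(3π/2) = 2 sin 3π/4 cos 3π/4 = -1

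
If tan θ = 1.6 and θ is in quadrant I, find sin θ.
sin θ = 0.848 (using tan²θ + 1 = sec²θ)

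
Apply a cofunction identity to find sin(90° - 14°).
sin(90° - 14°) = cos(14°) = 0.9703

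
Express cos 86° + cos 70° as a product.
cos 86° + cos 70° = 2 cos(78°) cos(8°)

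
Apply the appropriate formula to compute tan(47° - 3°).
tan(47° - 3°) = (tan 47° - tan 3°)/(1 + tan 47° tan 3°) = 0.9657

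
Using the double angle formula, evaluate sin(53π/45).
sin(53π/45) = 2 sin 53π/90 cos 53π/90 = -0.5299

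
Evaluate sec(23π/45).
sec(23π/45) = -28.65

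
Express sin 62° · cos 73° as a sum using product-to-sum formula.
sin 62° cos 73° = (1/2)[sin(62°+73°) + sin(62°-73°)]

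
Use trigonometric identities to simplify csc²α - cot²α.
csc²α - cot²α = 1 (using Pythagorean identity)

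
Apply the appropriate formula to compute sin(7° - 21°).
sin(7° - 21°) = sin 7° cos 21° - cos 7° sin 21° = -0.2419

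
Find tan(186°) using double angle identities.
tan(186°) = 2 tan 93° / (1 - tan²93°) = 0.1051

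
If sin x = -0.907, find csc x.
csc x = 1/sin x = -1.103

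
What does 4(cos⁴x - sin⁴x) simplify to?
4(cos⁴x - sin⁴x) = 4(cos(2x)) (using Factoring + double angle)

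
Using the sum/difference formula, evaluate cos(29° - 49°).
cos(29° - 49°) = cos 29° cos 49° + sin 29° sin 49° = 0.9397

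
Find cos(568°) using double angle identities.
cos(568°) = cos²284° - sin²284° = -0.8829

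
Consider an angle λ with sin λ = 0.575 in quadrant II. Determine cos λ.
cos λ = ±√(1 - sin²λ) = -0.8182 (negative in QII)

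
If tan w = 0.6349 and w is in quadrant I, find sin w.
sin w = 0.536 (using tan²w + 1 = sec²w)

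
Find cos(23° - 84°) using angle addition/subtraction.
cos(23° - 84°) = cos 23° cos 84° + sin 23° sin 84° = 0.4848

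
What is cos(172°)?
cos(172°) = -0.9903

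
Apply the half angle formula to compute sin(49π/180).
sin(49π/180) = √((1 - cos 49π/90)/2) = 0.7547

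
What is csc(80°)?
csc(80°) = 1.015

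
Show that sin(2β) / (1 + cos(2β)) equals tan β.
LHS = 2 sin β cos β / (2cos²β) = sin β/cos β = tan β = RHS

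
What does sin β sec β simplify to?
sin β sec β = tan β (using Reciprocal + quotient)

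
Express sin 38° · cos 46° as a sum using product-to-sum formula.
sin 38° cos 46° = (1/2)[sin(38°+46°) + sin(38°-46°)]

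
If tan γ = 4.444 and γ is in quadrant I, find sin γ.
sin γ = 0.9756 (using tan²γ + 1 = sec²γ)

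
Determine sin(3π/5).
sin(3π/5) = 0.9511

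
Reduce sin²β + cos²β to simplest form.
sin²β + cos²β = 1 (using Pythagorean identity)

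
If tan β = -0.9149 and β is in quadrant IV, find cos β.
cos β = 0.7378 (using tan²β + 1 = sec²β)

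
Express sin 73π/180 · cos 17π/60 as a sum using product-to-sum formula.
sin 73π/180 cos 17π/60 = (1/2)[sin(73π/180+17π/60) + sin(73π/180-17π/60)]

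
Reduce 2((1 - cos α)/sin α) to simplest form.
2((1 - cos α)/sin α) = 2(tan(α/2)) (using Half angle)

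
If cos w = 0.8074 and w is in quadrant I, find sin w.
sin w = 0.59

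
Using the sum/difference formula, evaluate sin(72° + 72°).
sin(72° + 72°) = sin 72° cos 72° + cos 72° sin 72° = 0.5878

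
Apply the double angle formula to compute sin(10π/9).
sin(10π/9) = 2 sin 5π/9 cos 5π/9 = -0.342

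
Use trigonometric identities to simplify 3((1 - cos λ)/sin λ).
3((1 - cos λ)/sin λ) = 3(tan(λ/2)) (using Half angle)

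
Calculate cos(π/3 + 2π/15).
cos(π/3 + 2π/15) = cos π/3 cos 2π/15 - sin π/3 sin 2π/15 = 0.1045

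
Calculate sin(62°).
sin(62°) = 0.8829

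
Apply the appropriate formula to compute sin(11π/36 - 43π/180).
sin(11π/36 - 43π/180) = sin 11π/36 cos 43π/180 - cos 11π/36 sin 43π/180 = 0.2079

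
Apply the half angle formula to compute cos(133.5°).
cos(133.5°) = -√((1 + cos 267°)/2) = -0.6884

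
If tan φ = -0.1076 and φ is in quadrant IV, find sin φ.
sin φ = -0.107 (using tan²φ + 1 = sec²φ)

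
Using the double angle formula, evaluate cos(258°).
cos(258°) = cos²129° - sin²129° = -0.2079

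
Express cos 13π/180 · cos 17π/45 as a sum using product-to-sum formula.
cos 13π/180 cos 17π/45 = (1/2)[cos(13π/180-17π/45) + cos(13π/180+17π/45)]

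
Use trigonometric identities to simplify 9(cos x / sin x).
9(cos x / sin x) = 9(cot x) (using Quotient identity)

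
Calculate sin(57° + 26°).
sin(57° + 26°) = sin 57° cos 26° + cos 57° sin 26° = 0.9925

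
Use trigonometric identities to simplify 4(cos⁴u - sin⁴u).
4(cos⁴u - sin⁴u) = 4(cos(2u)) (using Factoring + double angle)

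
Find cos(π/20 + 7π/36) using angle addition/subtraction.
cos(π/20 + 7π/36) = cos π/20 cos 7π/36 - sin π/20 sin 7π/36 = 0.7193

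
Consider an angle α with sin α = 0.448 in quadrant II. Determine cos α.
cos α = ±√(1 - sin²α) = -0.894 (negative in QII)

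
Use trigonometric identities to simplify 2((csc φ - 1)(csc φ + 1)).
2((csc φ - 1)(csc φ + 1)) = 2(cot²φ) (using Diff. of squares)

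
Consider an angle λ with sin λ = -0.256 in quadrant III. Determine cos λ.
cos λ = ±√(1 - sin²λ) = -0.9667 (negative in QIII)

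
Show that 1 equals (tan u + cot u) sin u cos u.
RHS = (sin u/cos u + cos u/sin u) sin u cos u = ((sin²u + cos²u)/(sin u cos u)) · sin u cos u = sin²u + cos²u = 1 = LHS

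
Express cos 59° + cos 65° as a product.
cos 59° + cos 65° = 2 cos(62°) cos(-3°)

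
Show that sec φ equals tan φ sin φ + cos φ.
RHS = sin²φ/cos φ + cos φ = (sin²φ + cos²φ)/cos φ = 1/cos φ = sec φ = LHS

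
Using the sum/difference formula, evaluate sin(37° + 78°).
sin(37° + 78°) = sin 37° cos 78° + cos 37° sin 78° = 0.9063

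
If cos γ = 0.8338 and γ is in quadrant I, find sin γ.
sin γ = 0.5521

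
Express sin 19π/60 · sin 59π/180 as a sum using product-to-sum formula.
sin 19π/60 sin 59π/180 = (1/2)[cos(19π/60-59π/180) - cos(19π/60+59π/180)]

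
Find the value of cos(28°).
cos(28°) = 0.8829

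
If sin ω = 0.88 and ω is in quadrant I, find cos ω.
cos ω = 0.475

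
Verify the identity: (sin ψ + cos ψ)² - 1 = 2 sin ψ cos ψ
LHS = sin²ψ + 2 sin ψ cos ψ + cos²ψ - 1 = (sin²ψ + cos²ψ) + 2 sin ψ cos ψ - 1 = 1 + 2 sin ψ cos ψ - 1 = 2 sin ψ cos ψ = RHS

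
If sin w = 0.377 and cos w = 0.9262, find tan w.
tan w = sin w / cos w = 0.407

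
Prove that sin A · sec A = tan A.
LHS = sin A · (1/cos A) = sin A/cos A = tan A = RHS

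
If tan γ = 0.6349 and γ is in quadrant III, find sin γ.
sin γ = -0.536 (using tan²γ + 1 = sec²γ)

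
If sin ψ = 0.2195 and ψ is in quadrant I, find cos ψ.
cos ψ = 0.9756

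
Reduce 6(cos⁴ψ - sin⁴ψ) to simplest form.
6(cos⁴ψ - sin⁴ψ) = 6(cos(2ψ)) (using Factoring + double angle)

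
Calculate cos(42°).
cos(42°) = 0.7431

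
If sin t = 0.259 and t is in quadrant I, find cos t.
cos t = 0.9659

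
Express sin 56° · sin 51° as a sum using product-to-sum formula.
sin 56° sin 51° = (1/2)[cos(56°-51°) - cos(56°+51°)]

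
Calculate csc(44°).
csc(44°) = 1.44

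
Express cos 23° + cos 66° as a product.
cos 23° + cos 66° = 2 cos(44.5°) cos(-21.5°)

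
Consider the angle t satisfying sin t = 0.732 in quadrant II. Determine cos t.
cos t = ±√(1 - sin²t) = -0.6813 (negative in QII)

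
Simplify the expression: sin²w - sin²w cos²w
sin²w - sin²w cos²w = sin⁴w (using Factoring)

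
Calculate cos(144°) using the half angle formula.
cos(144°) = -√((1 + cos 288°)/2) = -0.809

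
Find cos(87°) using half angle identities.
cos(87°) = √((1 + cos 174°)/2) = 0.05234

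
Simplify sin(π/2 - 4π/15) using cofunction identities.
sin(π/2 - 4π/15) = cos(4π/15)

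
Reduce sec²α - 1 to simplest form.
sec²α - 1 = tan²α (using Pythagorean identity)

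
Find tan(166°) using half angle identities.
tan(166°) = sin 332° / (1 + cos 332°) = -0.2493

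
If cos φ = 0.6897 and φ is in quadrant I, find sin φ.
sin φ = 0.7241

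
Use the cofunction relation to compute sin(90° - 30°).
sin(90° - 30°) = cos(30°) = √3/2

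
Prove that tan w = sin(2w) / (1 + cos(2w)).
RHS = 2 sin w cos w / (2cos²w) = sin w/cos w = tan w = LHS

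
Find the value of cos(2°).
cos(2°) = 0.9994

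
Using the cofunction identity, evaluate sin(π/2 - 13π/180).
sin(π/2 - 13π/180) = cos(13π/180) = 0.9744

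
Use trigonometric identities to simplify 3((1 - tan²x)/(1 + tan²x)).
3((1 - tan²x)/(1 + tan²x)) = 3(cos(2x)) (using Double angle)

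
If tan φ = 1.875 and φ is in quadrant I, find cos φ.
cos φ = 0.4706 (using tan²φ + 1 = sec²φ)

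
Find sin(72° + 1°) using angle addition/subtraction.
sin(72° + 1°) = sin 72° cos 1° + cos 72° sin 1° = 0.9563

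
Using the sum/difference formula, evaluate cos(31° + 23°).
cos(31° + 23°) = cos 31° cos 23° - sin 31° sin 23° = 0.5878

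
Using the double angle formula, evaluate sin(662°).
sin(662°) = 2 sin 331° cos 331° = -0.848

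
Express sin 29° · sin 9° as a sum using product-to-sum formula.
sin 29° sin 9° = (1/2)[cos(29°-9°) - cos(29°+9°)]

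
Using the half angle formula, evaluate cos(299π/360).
cos(299π/360) = -√((1 + cos 299π/180)/2) = -0.8616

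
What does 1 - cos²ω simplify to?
1 - cos²ω = sin²ω (using Pythagorean identity)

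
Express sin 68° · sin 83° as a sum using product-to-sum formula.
sin 68° sin 83° = (1/2)[cos(68°-83°) - cos(68°+83°)]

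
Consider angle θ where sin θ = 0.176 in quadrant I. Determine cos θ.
cos θ = √(1 - sin²θ) = 0.9844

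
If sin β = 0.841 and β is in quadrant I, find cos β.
cos β = 0.541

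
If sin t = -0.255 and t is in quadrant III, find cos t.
cos t = -0.9669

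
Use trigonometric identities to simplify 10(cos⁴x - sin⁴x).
10(cos⁴x - sin⁴x) = 10(cos(2x)) (using Factoring + double angle)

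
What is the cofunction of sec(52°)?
sec(52°) = csc(90° - 52°) = csc(38°)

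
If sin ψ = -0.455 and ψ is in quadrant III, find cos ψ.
cos ψ = -0.8905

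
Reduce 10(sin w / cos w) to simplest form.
10(sin w / cos w) = 10(tan w) (using Quotient identity)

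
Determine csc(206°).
csc(206°) = -2.281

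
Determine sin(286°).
sin(286°) = -0.9613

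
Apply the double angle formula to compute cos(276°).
cos(276°) = cos²138° - sin²138° = 0.1045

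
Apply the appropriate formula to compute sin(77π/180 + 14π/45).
sin(77π/180 + 14π/45) = sin 77π/180 cos 14π/45 + cos 77π/180 sin 14π/45 = 0.7314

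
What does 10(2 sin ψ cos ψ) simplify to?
10(2 sin ψ cos ψ) = 10(sin(2ψ)) (using Double angle)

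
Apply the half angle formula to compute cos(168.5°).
cos(168.5°) = -√((1 + cos 337°)/2) = -0.9799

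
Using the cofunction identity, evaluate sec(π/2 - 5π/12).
sec(π/2 - 5π/12) = csc(5π/12) = 1.035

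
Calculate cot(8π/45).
cot(8π/45) = 1.6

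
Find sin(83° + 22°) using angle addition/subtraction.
sin(83° + 22°) = sin 83° cos 22° + cos 83° sin 22° = (√6+√2)/4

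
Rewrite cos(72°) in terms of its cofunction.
cos(72°) = sin(90° - 72°) = sin(18°)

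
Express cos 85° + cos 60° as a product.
cos 85° + cos 60° = 2 cos(72.5°) cos(12.5°)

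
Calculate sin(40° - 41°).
sin(40° - 41°) = sin 40° cos 41° - cos 40° sin 41° = -0.01745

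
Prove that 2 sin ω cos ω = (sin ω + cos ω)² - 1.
RHS = sin²ω + 2 sin ω cos ω + cos²ω - 1 = (sin²ω + cos²ω) + 2 sin ω cos ω - 1 = 1 + 2 sin ω cos ω - 1 = 2 sin ω cos ω = LHS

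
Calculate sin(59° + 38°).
sin(59° + 38°) = sin 59° cos 38° + cos 59° sin 38° = 0.9925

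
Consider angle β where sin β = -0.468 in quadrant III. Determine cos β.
cos β = ±√(1 - sin²β) = -0.8837 (negative in QIII)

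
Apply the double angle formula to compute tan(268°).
tan(268°) = 2 tan 134° / (1 - tan²134°) = 28.64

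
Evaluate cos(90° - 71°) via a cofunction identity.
cos(90° - 71°) = sin(71°) = 0.9455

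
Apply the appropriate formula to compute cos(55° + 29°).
cos(55° + 29°) = cos 55° cos 29° - sin 55° sin 29° = 0.1045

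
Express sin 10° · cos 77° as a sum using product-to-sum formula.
sin 10° cos 77° = (1/2)[sin(10°+77°) + sin(10°-77°)]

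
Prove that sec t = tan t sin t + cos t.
RHS = sin²t/cos t + cos t = (sin²t + cos²t)/cos t = 1/cos t = sec t = LHS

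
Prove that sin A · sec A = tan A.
LHS = sin A · (1/cos A) = sin A/cos A = tan A = RHS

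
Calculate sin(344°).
sin(344°) = -0.2756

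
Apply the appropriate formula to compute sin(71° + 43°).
sin(71° + 43°) = sin 71° cos 43° + cos 71° sin 43° = 0.9135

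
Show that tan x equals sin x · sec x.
RHS = sin x · (1/cos x) = sin x/cos x = tan x = LHS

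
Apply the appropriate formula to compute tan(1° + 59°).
tan(1° + 59°) = (tan 1° + tan 59°)/(1 - tan 1° tan 59°) = √3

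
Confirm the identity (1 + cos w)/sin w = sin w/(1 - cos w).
RHS = sin w(1 + cos w) / ((1 - cos w)(1 + cos w)) = sin w(1 + cos w) / (1 - cos²w) = sin w(1 + cos w) / sin²w = (1 + cos w)/sin w = LHS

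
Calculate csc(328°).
csc(328°) = -1.887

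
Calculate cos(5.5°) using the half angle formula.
cos(5.5°) = √((1 + cos 11°)/2) = 0.9954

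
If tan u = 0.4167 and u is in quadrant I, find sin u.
sin u = 0.3846 (using tan²u + 1 = sec²u)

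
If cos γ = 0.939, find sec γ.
sec γ = 1/cos γ = 1.065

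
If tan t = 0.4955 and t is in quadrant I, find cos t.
cos t = 0.896 (using tan²t + 1 = sec²t)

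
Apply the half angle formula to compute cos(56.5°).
cos(56.5°) = √((1 + cos 113°)/2) = 0.5519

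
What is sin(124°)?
sin(124°) = 0.829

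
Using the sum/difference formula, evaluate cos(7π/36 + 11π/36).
cos(7π/36 + 11π/36) = cos 7π/36 cos 11π/36 - sin 7π/36 sin 11π/36 = 0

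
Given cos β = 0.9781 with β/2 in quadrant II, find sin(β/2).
sin(β/2) = ±√((1 - cos β)/2); positive since β/2 ∈ QII, so sin(β/2) = 0.1046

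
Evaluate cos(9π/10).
cos(9π/10) = -0.9511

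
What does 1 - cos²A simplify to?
1 - cos²A = sin²A (using Pythagorean identity)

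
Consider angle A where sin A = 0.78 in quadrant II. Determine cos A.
cos A = ±√(1 - sin²A) = -0.6258 (negative in QII)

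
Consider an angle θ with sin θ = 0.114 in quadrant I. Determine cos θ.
cos θ = √(1 - sin²θ) = 0.9935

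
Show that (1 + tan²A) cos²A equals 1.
LHS = sec²A · cos²A = (1/cos²A) · cos²A = 1 = RHS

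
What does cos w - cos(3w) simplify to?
cos w - cos(3w) = 2 sin(2w) sin w (using Sum-to-product)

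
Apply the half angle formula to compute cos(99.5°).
cos(99.5°) = -√((1 + cos 199°)/2) = -0.165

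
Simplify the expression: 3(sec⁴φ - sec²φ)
3(sec⁴φ - sec²φ) = 3(tan⁴φ + tan²φ) (using Pythagorean)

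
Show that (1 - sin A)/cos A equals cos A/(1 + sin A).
LHS = (1 - sin A)(1 + sin A) / (cos A(1 + sin A)) = (1 - sin²A) / (cos A(1 + sin A)) = cos²A / (cos A(1 + sin A)) = cos A/(1 + sin A) = RHS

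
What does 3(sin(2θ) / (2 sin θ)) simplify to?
3(sin(2θ) / (2 sin θ)) = 3(cos θ) (using Double angle)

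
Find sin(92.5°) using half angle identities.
sin(92.5°) = √((1 - cos 185°)/2) = 0.999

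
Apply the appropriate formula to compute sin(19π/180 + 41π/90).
sin(19π/180 + 41π/90) = sin 19π/180 cos 41π/90 + cos 19π/180 sin 41π/90 = 0.9816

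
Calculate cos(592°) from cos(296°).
cos(592°) = 1 - 2sin²296° = -0.6157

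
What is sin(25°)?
sin(25°) = 0.4226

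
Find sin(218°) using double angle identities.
sin(218°) = 2 sin 109° cos 109° = -0.6157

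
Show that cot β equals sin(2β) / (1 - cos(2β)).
RHS = 2 sin β cos β / (2sin²β) = cos β/sin β = cot β = LHS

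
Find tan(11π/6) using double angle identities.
tan(11π/6) = 2 tan 11π/12 / (1 - tan²11π/12) = -√3/3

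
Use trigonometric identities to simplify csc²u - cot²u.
csc²u - cot²u = 1 (using Pythagorean identity)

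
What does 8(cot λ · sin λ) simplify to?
8(cot λ · sin λ) = 8(cos λ) (using Quotient identity)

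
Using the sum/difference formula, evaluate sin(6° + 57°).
sin(6° + 57°) = sin 6° cos 57° + cos 6° sin 57° = 0.891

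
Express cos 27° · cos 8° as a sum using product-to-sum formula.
cos 27° cos 8° = (1/2)[cos(27°-8°) + cos(27°+8°)]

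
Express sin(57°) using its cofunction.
sin(57°) = cos(90° - 57°) = cos(33°)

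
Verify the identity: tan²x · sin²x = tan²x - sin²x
RHS = sin²x/cos²x - sin²x = sin²x(1/cos²x - 1) = sin²x · (1 - cos²x)/cos²x = sin²x · sin²x/cos²x = sin²x · tan²x = LHS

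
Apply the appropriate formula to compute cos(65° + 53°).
cos(65° + 53°) = cos 65° cos 53° - sin 65° sin 53° = -0.4695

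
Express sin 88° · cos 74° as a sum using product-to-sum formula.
sin 88° cos 74° = (1/2)[sin(88°+74°) + sin(88°-74°)]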